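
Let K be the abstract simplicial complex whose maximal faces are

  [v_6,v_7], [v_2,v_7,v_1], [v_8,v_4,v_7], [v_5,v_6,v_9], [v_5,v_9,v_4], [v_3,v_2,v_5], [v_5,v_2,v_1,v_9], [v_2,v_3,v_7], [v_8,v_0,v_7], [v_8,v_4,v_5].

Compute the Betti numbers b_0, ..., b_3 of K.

b_0 = 1, b_1 = 2, b_2 = 0, b_3 = 0.

We work with the vertex ordering v_0 < v_1 < v_2 < v_3 < v_4 < v_5 < v_6 < v_7 < v_8 < v_9. The simplices of K, each written with vertices in increasing order, are:

  0-simplices (10): [v_0], [v_1], [v_2], [v_3], [v_4], [v_5], [v_6], [v_7], [v_8], [v_9]
  1-simplices (22): (22 of them)
  2-simplices (12): (12 of them)
  3-simplices (1): [v_1,v_2,v_5,v_9]

so the chain groups are C_0 ≅ Z^10, C_1 ≅ Z^22, C_2 ≅ Z^12, C_3 ≅ Z^1.

Boundary ∂_1: C_1 → C_0 is given by ∂[p,q] = [q] − [p]. For instance
  ∂[v_1,v_9] = [v_9] − [v_1].
This gives a 10×22 integer matrix of rank 9; reducing to Smith normal form yields diagonal entries (1,1,1,1,1,1,1,1,1).

The boundary map ∂_2: C_2 → C_1 sends each 2-simplex [p,q,r] to [q,r] − [p,r] + [p,q]. For instance
  ∂[v_1,v_2,v_7] = [v_2,v_7] − [v_1,v_7] + [v_1,v_2],
  ∂[v_5,v_6,v_9] = [v_6,v_9] − [v_5,v_9] + [v_5,v_6].
This gives a 22×12 integer matrix of rank 11; reducing to Smith normal form yields diagonal entries (1,1,1,1,1,1,1,1,1,1,1).

∂_3: C_3 → C_2 sends each 3-simplex σ to the alternating sum Σ_i (−1)^i (σ with its i-th vertex removed). For instance
  ∂[v_1,v_2,v_5,v_9] = [v_2,v_5,v_9] − [v_1,v_5,v_9] + [v_1,v_2,v_9] − [v_1,v_2,v_5].
As a 12×1 matrix over Z this has rank 1, with invariant factors (1).

Computing H_k = (kernel of ∂_k) / (image of ∂_{k+1}):

  H_0: rank C_0 − rank ∂_1 = 10 − 9 = 1, and the invariant factors of ∂_1 are all 1, so H_0 = Z.
  H_1: rank ker ∂_1 − rank ∂_2 = (22 − 9) − 11 = 2, and the invariant factors of ∂_2 are all 1, so H_1 = Z^2.
  H_2: rank ker ∂_2 − rank ∂_3 = (12 − 11) − 1 = 0, and the invariant factors of ∂_3 are all 1, so H_2 = 0.
  H_3: rank ker ∂_3 − rank ∂_4 = (1 − 1) − 0 = 0, and there is no ∂_4, so H_3 = 0.

Hence the Betti numbers are b_0 = 1, b_1 = 2, b_2 = 0, b_3 = 0.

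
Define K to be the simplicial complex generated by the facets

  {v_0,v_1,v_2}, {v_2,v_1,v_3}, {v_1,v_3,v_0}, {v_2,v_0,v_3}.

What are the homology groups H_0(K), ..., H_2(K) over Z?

We work with the vertex ordering v_0 < v_1 < v_2 < v_3. The simplices of K, each written with vertices in increasing order, are:

  0-simplices (4): [v_0], [v_1], [v_2], [v_3]
  1-simplices (6): [v_0,v_1], [v_0,v_2], [v_0,v_3], [v_1,v_2], [v_1,v_3], [v_2,v_3]
  2-simplices (4): [v_0,v_1,v_2], [v_0,v_1,v_3], [v_0,v_2,v_3], [v_1,v_2,v_3]

so the chain groups are C_0 ≅ Z^4, C_1 ≅ Z^6, C_2 ≅ Z^4.

Boundary ∂_1: C_1 → C_0 is given by ∂[p,q] = [q] − [p].
The resulting 4×6 matrix has rank 3, and its Smith normal form has invariant factors (1,1,1).

∂_2: C_2 → C_1 sends each 2-simplex [p,q,r] to [q,r] − [p,r] + [p,q]. For instance
  ∂[v_1,v_2,v_3] = [v_2,v_3] − [v_1,v_3] + [v_1,v_2],
  ∂[v_0,v_1,v_2] = [v_1,v_2] − [v_0,v_2] + [v_0,v_1].
The 6×4 boundary matrix has rank 3 and Smith normal form diag(1,1,1).

Computing H_k = (kernel of ∂_k) / (image of ∂_{k+1}):

  H_0: rank C_0 − rank ∂_1 = 4 − 3 = 1, and the invariant factors of ∂_1 are all 1, so H_0 ≅ Z.
  H_1: rank ker ∂_1 − rank ∂_2 = (6 − 3) − 3 = 0, and the invariant factors of ∂_2 are all 1, so H_1 ≅ 0.
  H_2: rank ker ∂_2 − rank ∂_3 = (4 − 3) − 0 = 1, and there is no ∂_3, so H_2 ≅ Z.

As a check, the Euler characteristic is 4 − 6 + 4 = 2, which agrees with 1 − 0 + 1 = 2.

H_0 = Z,  H_1 = 0,  H_2 = Z.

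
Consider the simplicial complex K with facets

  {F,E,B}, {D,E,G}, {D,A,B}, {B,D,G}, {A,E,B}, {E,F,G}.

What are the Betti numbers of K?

b_0 = 1, b_1 = 1, b_2 = 0.

Fix the vertex order A < B < D < E < F < G and write every simplex with vertices in increasing order. Then dim K = 2 and the simplices of K are:

  0-simplices (6): A, B, D, E, F, G
  1-simplices (12): AB, AD, AE, BD, BE, BF, BG, DE, DG, EF, EG, FG
  2-simplices (6): ABD, ABE, BDG, BEF, DEG, EFG

Hence C_0 ≅ Z^6, C_1 ≅ Z^12, C_2 ≅ Z^6.

The boundary map ∂_1: C_1 → C_0 maps an edge to its endpoints' difference, ∂[p,q] = q − p. For instance
  ∂AB = B − A.
The resulting 6×12 matrix has rank 5, and its Smith normal form has invariant factors (1,1,1,1,1).

∂_2: C_2 → C_1 maps a triangle to the signed sum of its edges. For instance
  ∂BDG = DG − BG + BD,
  ∂EFG = FG − EG + EF.
As a 12×6 matrix over Z this has rank 6, with invariant factors (1,1,1,1,1,1).

From H_k ≅ ker(∂_k) / im(∂_{k+1}) we obtain:

  H_0: rank C_0 − rank ∂_1 = 6 − 5 = 1, and the invariant factors of ∂_1 are all 1, so H_0 = Z.
  H_1: rank ker ∂_1 − rank ∂_2 = (12 − 5) − 6 = 1, and the invariant factors of ∂_2 are all 1, so H_1 = Z.
  H_2: rank ker ∂_2 − rank ∂_3 = (6 − 6) − 0 = 0, and there is no ∂_3, so H_2 = 0.

(K is a triangulation of the cylinder S^1 x I.)

Hence the Betti numbers are b_0 = 1, b_1 = 1, b_2 = 0.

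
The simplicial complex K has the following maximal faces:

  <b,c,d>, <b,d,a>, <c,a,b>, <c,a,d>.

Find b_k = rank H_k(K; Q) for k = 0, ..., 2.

b_0 = 1, b_1 = 0, b_2 = 1.

Fix the vertex order a < b < c < d and write every simplex with vertices in increasing order. Then dim K = 2 and the simplices of K are:

  0-simplices (4): a, b, c, d
  1-simplices (6): ab, ac, ad, bc, bd, cd
  2-simplices (4): abc, abd, acd, bcd

giving chain groups C_0 ≅ Z^4, C_1 ≅ Z^6, C_2 ≅ Z^4.

∂_1: C_1 → C_0 maps an edge to its endpoints' difference, ∂[p,q] = q − p.
The resulting 4×6 matrix has rank 3, and its Smith normal form has invariant factors (1,1,1).

Boundary ∂_2: C_2 → C_1 acts by ∂[p,q,r] = [q,r] − [p,r] + [p,q]. For instance
  ∂bcd = cd − bd + bc,
  ∂acd = cd − ad + ac.
The resulting 6×4 matrix has rank 3, and its Smith normal form has invariant factors (1,1,1).

Reading off H_k = ker ∂_k / im ∂_{k+1}:

  H_0: rank C_0 − rank ∂_1 = 4 − 3 = 1, and the invariant factors of ∂_1 are all 1, so H_0 = Z.
  H_1: rank ker ∂_1 − rank ∂_2 = (6 − 3) − 3 = 0, and the invariant factors of ∂_2 are all 1, so H_1 = 0.
  H_2: rank ker ∂_2 − rank ∂_3 = (4 − 3) − 0 = 1, and there is no ∂_3, so H_2 = Z.

Hence the Betti numbers are b_0 = 1, b_1 = 0, b_2 = 1.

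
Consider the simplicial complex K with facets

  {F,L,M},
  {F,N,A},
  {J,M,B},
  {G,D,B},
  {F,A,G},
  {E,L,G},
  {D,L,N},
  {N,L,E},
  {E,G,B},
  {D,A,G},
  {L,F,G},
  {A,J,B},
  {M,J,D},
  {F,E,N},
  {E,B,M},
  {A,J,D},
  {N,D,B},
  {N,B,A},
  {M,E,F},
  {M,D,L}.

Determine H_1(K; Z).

Fix the vertex order A < B < D < E < F < G < J < L < M < N and write every simplex with vertices in increasing order. Then dim K = 2 and the simplices of K are:

  0-simplices (10): A, B, D, E, F, G, J, L, M, N
  1-simplices (30): AB, AD, AF, AG, AJ, AN, BD, BE, BG, BJ, BM, BN, DG, DJ, DL, DM, DN, EF, EG, EL, EM, EN, FG, FL, FM, FN, GL, JM, LM, LN
  2-simplices (20): ABJ, ABN, ADG, ADJ, AFG, AFN, BDG, BDN, BEG, BEM, BJM, DJM, DLM, DLN, EFM, EFN, EGL, ELN, FGL, FLM

Hence C_0 ≅ Z^10, C_1 ≅ Z^30, C_2 ≅ Z^20.

Boundary ∂_1: C_1 → C_0 is given by ∂[p,q] = [q] − [p].
As a 10×30 matrix over Z this has rank 9, with invariant factors (1,1,1,1,1,1,1,1,1).

Boundary ∂_2: C_2 → C_1 sends each 2-simplex [p,q,r] to [q,r] − [p,r] + [p,q]. For instance
  ∂ABN = BN − AN + AB,
  ∂ADG = DG − AG + AD.
This gives a 30×20 integer matrix of rank 20; reducing to Smith normal form yields diagonal entries (1,1,1,1,1,1,1,1,1,1,1,1,1,1,1,1,1,1,1,2).

Reading off H_k = ker ∂_k / im ∂_{k+1}:

  H_1: rank ker ∂_1 − rank ∂_2 = (30 − 9) − 20 = 1, and ∂_2 has invariant factor 2 > 1, so H_1 ≅ Z ⊕ Z/2Z.

(K is a triangulation of the Klein bottle.)

H_1 ≅ Z ⊕ Z/2Z.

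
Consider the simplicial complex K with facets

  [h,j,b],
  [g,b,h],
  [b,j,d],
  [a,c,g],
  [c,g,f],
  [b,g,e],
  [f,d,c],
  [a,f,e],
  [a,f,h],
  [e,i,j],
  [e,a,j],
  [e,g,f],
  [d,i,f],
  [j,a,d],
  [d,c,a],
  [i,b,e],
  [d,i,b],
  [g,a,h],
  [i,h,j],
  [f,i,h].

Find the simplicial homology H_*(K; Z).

H_0 = Z,  H_1 = Z ⊕ Z/2,  H_2 = 0.

We work with the vertex ordering a < b < c < d < e < f < g < h < i < j. The simplices of K, each written with vertices in increasing order, are:

  0-simplices (10): a, b, c, d, e, f, g, h, i, j
  1-simplices (30): ac, ad, ae, af, ag, ah, aj, bd, be, bg, bh, bi, bj, cd, cf, cg, df, di, dj, ef, eg, ei, ej, fg, fh, fi, gh, hi, hj, ij
  2-simplices (20): acd, acg, adj, aef, aej, afh, agh, bdi, bdj, beg, bei, bgh, bhj, cdf, cfg, dfi, efg, eij, fhi, hij

giving chain groups C_0 ≅ Z^10, C_1 ≅ Z^30, C_2 ≅ Z^20.

The boundary map ∂_1: C_1 → C_0 is given by ∂[p,q] = [q] − [p].
The 10×30 boundary matrix has rank 9 and Smith normal form diag(1,1,1,1,1,1,1,1,1).

The boundary map ∂_2: C_2 → C_1 maps a triangle to the signed sum of its edges. For instance
  ∂aej = ej − aj + ae,
  ∂aef = ef − af + ae.
The 30×20 boundary matrix has rank 20 and Smith normal form diag(1,1,1,1,1,1,1,1,1,1,1,1,1,1,1,1,1,1,1,2).

Reading off H_k = ker ∂_k / im ∂_{k+1}:

  H_0: rank C_0 − rank ∂_1 = 10 − 9 = 1, and the invariant factors of ∂_1 are all 1, so H_0 = Z.
  H_1: rank ker ∂_1 − rank ∂_2 = (30 − 9) − 20 = 1, and ∂_2 has invariant factor 2 > 1, so H_1 = Z ⊕ Z/2.
  H_2: rank ker ∂_2 − rank ∂_3 = (20 − 20) − 0 = 0, and there is no ∂_3, so H_2 = 0.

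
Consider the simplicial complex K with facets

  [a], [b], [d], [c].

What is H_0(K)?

H_0 = Z^4.

We work with the vertex ordering a < b < c < d. The simplices of K, each written with vertices in increasing order, are:

  0-simplices (4): a, b, c, d

so the chain groups are C_0 ≅ Z^4.

Reading off H_k = ker ∂_k / im ∂_{k+1}:

  H_0: rank C_0 − rank ∂_1 = 4 − 0 = 4, and there is no ∂_1, so H_0 = Z^4.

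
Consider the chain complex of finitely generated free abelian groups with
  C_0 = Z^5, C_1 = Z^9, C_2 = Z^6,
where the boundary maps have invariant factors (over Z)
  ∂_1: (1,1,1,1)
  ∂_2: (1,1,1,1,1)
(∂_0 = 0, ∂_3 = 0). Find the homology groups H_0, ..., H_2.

H_0 ≅ Z,  H_1 = 0,  H_2 ≅ Z.

H_0: b_0 = 5 − 0 − 4 = 1; torsion from ∂_1 factors > 1: none. So H_0 ≅ Z.
H_1: b_1 = 9 − 4 − 5 = 0; torsion from ∂_2 factors > 1: none. So H_1 ≅ 0.
H_2: b_2 = 6 − 5 − 0 = 1; torsion from ∂_3 factors > 1: none. So H_2 ≅ Z.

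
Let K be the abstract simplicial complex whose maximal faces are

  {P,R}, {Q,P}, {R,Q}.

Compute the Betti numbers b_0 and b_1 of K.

b_0 = 1, b_1 = 1.

Order the vertices as P < Q < R. Listing each simplex with vertices in this order, K has dimension 1 with simplices:

  0-simplices (3): P, Q, R
  1-simplices (3): PQ, PR, QR

so the chain groups are C_0 ≅ Z^3, C_1 ≅ Z^3.

∂_1: C_1 → C_0 is given by ∂[p,q] = [q] − [p].
The resulting 3×3 matrix has rank 2, and its Smith normal form has invariant factors (1,1).

Reading off H_k = ker ∂_k / im ∂_{k+1}:

  H_0: rank C_0 − rank ∂_1 = 3 − 2 = 1, and the invariant factors of ∂_1 are all 1, so H_0 ≅ Z.
  H_1: rank ker ∂_1 − rank ∂_2 = (3 − 2) − 0 = 1, and there is no ∂_2, so H_1 ≅ Z.

Hence the Betti numbers are b_0 = 1, b_1 = 1.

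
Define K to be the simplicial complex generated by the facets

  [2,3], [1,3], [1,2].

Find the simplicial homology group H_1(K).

H_1 ≅ Z.

We work with the vertex ordering 1 < 2 < 3. The simplices of K, each written with vertices in increasing order, are:

  0-simplices (3): [1], [2], [3]
  1-simplices (3): [1,2], [1,3], [2,3]

Hence C_0 ≅ Z^3, C_1 ≅ Z^3.

∂_1: C_1 → C_0 sends each edge [p,q] (with p < q) to q − p.
This gives a 3×3 integer matrix of rank 2; reducing to Smith normal form yields diagonal entries (1,1).

Now H_k = ker ∂_k / im ∂_{k+1}, so:

  H_1: rank ker ∂_1 − rank ∂_2 = (3 − 2) − 0 = 1, and there is no ∂_2, so H_1 = Z.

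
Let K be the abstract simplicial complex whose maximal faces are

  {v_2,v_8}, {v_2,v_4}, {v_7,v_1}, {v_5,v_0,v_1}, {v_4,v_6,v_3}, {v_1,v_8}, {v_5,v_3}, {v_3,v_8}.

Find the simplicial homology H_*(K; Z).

H_0 = Z,  H_1 = Z^2,  H_2 = 0.

K has 9 vertices, 12 edges, 2 triangles.
rank ∂_0 = 0, rank ∂_1 = 8 ⇒ b_0 = 9 − 0 − 8 = 1; all invariant factors of ∂_1 are 1 so no torsion. So H_0 = Z.
rank ∂_1 = 8, rank ∂_2 = 2 ⇒ b_1 = 12 − 8 − 2 = 2; all invariant factors of ∂_2 are 1 so no torsion. So H_1 = Z^2.
rank ∂_2 = 2, rank ∂_3 = 0 ⇒ b_2 = 2 − 2 − 0 = 0. So H_2 = 0.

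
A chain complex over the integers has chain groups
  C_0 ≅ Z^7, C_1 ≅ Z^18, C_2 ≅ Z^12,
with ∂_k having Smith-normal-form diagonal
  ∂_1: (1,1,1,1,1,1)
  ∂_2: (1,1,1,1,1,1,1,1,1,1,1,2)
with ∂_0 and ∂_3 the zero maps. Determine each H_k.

H_0: b_0 = 7 − 0 − 6 = 1; torsion from ∂_1 factors > 1: none. So H_0 = Z.
H_1: b_1 = 18 − 6 − 12 = 0; torsion from ∂_2 factors > 1: [2]. So H_1 = Z/2.
H_2: b_2 = 12 − 12 − 0 = 0; torsion from ∂_3 factors > 1: none. So H_2 = 0.

H_0 = Z,  H_1 = Z/2,  H_2 = 0.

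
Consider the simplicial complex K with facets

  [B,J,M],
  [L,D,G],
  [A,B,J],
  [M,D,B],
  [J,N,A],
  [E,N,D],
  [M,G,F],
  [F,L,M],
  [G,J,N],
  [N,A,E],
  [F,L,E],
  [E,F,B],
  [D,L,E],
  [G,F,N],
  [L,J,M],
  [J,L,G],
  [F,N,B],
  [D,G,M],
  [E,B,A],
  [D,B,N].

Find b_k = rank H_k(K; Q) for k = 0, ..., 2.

b_0 = 1, b_1 = 1, b_2 = 0.

Take the total order A < B < D < E < F < G < J < L < M < N on the vertex set. Then K (dimension 2) consists of the simplices:

  0-simplices (10): A, B, D, E, F, G, J, L, M, N
  1-simplices (30): AB, AE, AJ, AN, BD, BE, BF, BJ, BM, BN, DE, DG, DL, DM, DN, EF, EL, EN, FG, FL, FM, FN, GJ, GL, GM, GN, JL, JM, JN, LM
  2-simplices (20): ABE, ABJ, AEN, AJN, BDM, BDN, BEF, BFN, BJM, DEL, DEN, DGL, DGM, EFL, FGM, FGN, FLM, GJL, GJN, JLM

giving chain groups C_0 ≅ Z^10, C_1 ≅ Z^30, C_2 ≅ Z^20.

∂_1: C_1 → C_0 is given by ∂[p,q] = [q] − [p]. For instance
  ∂GM = M − G.
This gives a 10×30 integer matrix of rank 9; reducing to Smith normal form yields diagonal entries (1,1,1,1,1,1,1,1,1).

∂_2: C_2 → C_1 maps a triangle to the signed sum of its edges. For instance
  ∂GJL = JL − GL + GJ,
  ∂EFL = FL − EL + EF.
As a 30×20 matrix over Z this has rank 20, with invariant factors (1,1,1,1,1,1,1,1,1,1,1,1,1,1,1,1,1,1,1,2).

From H_k ≅ ker(∂_k) / im(∂_{k+1}) we obtain:

  H_0: rank C_0 − rank ∂_1 = 10 − 9 = 1, and the invariant factors of ∂_1 are all 1, so H_0 ≅ Z.
  H_1: rank ker ∂_1 − rank ∂_2 = (30 − 9) − 20 = 1, and ∂_2 has invariant factor 2 > 1, so H_1 ≅ Z ⊕ Z_2.
  H_2: rank ker ∂_2 − rank ∂_3 = (20 − 20) − 0 = 0, and there is no ∂_3, so H_2 ≅ 0.

Hence the Betti numbers are b_0 = 1, b_1 = 1, b_2 = 0.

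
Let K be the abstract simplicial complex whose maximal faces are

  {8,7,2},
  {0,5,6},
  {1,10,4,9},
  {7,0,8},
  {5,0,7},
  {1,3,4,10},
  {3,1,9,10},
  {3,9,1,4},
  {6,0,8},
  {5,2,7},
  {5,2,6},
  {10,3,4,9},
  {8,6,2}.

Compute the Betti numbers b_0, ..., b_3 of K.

Order the vertices as 0 < 1 < 2 < 3 < 4 < 5 < 6 < 7 < 8 < 9 < 10. Listing each simplex with vertices in this order, K has dimension 3 with simplices:

  0-simplices (11): [0], [1], [2], [3], [4], [5], [6], [7], [8], [9], [10]
  1-simplices (22): [0,5], [0,6], [0,7], [0,8], [1,3], [1,4], [1,9], [1,10], [2,5], [2,6], [2,7], [2,8], [3,4], [3,9], [3,10], [4,9], [4,10], [5,6], [5,7], [6,8], [7,8], [9,10]
  2-simplices (18): (18 of them)
  3-simplices (5): [1,3,4,9], [1,3,4,10], [1,3,9,10], [1,4,9,10], [3,4,9,10]

giving chain groups C_0 ≅ Z^11, C_1 ≅ Z^22, C_2 ≅ Z^18, C_3 ≅ Z^5.

∂_1: C_1 → C_0 maps an edge to its endpoints' difference, ∂[p,q] = q − p. For instance
  ∂[5,7] = [7] − [5].
This gives a 11×22 integer matrix of rank 9; reducing to Smith normal form yields diagonal entries (1,1,1,1,1,1,1,1,1).

Boundary ∂_2: C_2 → C_1 acts by ∂[p,q,r] = [q,r] − [p,r] + [p,q]. For instance
  ∂[0,6,8] = [6,8] − [0,8] + [0,6],
  ∂[1,4,10] = [4,10] − [1,10] + [1,4].
The resulting 22×18 matrix has rank 13, and its Smith normal form has invariant factors (1,1,1,1,1,1,1,1,1,1,1,1,1).

Boundary ∂_3: C_3 → C_2 sends each 3-simplex σ to the alternating sum Σ_i (−1)^i (σ with its i-th vertex removed). For instance
  ∂[3,4,9,10] = [4,9,10] − [3,9,10] + [3,4,10] − [3,4,9],
  ∂[1,3,4,9] = [3,4,9] − [1,4,9] + [1,3,9] − [1,3,4].
The resulting 18×5 matrix has rank 4, and its Smith normal form has invariant factors (1,1,1,1).

From H_k ≅ ker(∂_k) / im(∂_{k+1}) we obtain:

  H_0: rank C_0 − rank ∂_1 = 11 − 9 = 2, and the invariant factors of ∂_1 are all 1, so H_0 = Z^2.
  H_1: rank ker ∂_1 − rank ∂_2 = (22 − 9) − 13 = 0, and the invariant factors of ∂_2 are all 1, so H_1 = 0.
  H_2: rank ker ∂_2 − rank ∂_3 = (18 − 13) − 4 = 1, and the invariant factors of ∂_3 are all 1, so H_2 = Z.
  H_3: rank ker ∂_3 − rank ∂_4 = (5 − 4) − 0 = 1, and there is no ∂_4, so H_3 = Z.

(K is a triangulation of the disjoint union of the 2-sphere S^2 and the 3-sphere S^3.)

Hence the Betti numbers are b_0 = 2, b_1 = 0, b_2 = 1, b_3 = 1.

b_0 = 2, b_1 = 0, b_2 = 1, b_3 = 1.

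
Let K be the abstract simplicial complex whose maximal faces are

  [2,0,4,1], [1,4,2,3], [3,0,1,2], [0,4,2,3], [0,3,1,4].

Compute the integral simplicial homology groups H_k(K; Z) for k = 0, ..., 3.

Order the vertices as 0 < 1 < 2 < 3 < 4. Listing each simplex with vertices in this order, K has dimension 3 with simplices:

  0-simplices (5): [0], [1], [2], [3], [4]
  1-simplices (10): [0,1], [0,2], [0,3], [0,4], [1,2], [1,3], [1,4], [2,3], [2,4], [3,4]
  2-simplices (10): [0,1,2], [0,1,3], [0,1,4], [0,2,3], [0,2,4], [0,3,4], [1,2,3], [1,2,4], [1,3,4], [2,3,4]
  3-simplices (5): [0,1,2,3], [0,1,2,4], [0,1,3,4], [0,2,3,4], [1,2,3,4]

giving chain groups C_0 ≅ Z^5, C_1 ≅ Z^10, C_2 ≅ Z^10, C_3 ≅ Z^5.

∂_1: C_1 → C_0 maps an edge to its endpoints' difference, ∂[p,q] = q − p. For instance
  ∂[0,2] = [2] − [0].
This gives a 5×10 integer matrix of rank 4; reducing to Smith normal form yields diagonal entries (1,1,1,1).

Boundary ∂_2: C_2 → C_1 sends each 2-simplex [p,q,r] to [q,r] − [p,r] + [p,q]. For instance
  ∂[0,3,4] = [3,4] − [0,4] + [0,3],
  ∂[1,2,4] = [2,4] − [1,4] + [1,2].
This gives a 10×10 integer matrix of rank 6; reducing to Smith normal form yields diagonal entries (1,1,1,1,1,1).

Boundary ∂_3: C_3 → C_2 sends each 3-simplex σ to the alternating sum Σ_i (−1)^i (σ with its i-th vertex removed). For instance
  ∂[0,1,2,4] = [1,2,4] − [0,2,4] + [0,1,4] − [0,1,2],
  ∂[0,1,3,4] = [1,3,4] − [0,3,4] + [0,1,4] − [0,1,3].
As a 10×5 matrix over Z this has rank 4, with invariant factors (1,1,1,1).

Computing H_k = (kernel of ∂_k) / (image of ∂_{k+1}):

  H_0: rank C_0 − rank ∂_1 = 5 − 4 = 1, and the invariant factors of ∂_1 are all 1, so H_0 = Z.
  H_1: rank ker ∂_1 − rank ∂_2 = (10 − 4) − 6 = 0, and the invariant factors of ∂_2 are all 1, so H_1 = 0.
  H_2: rank ker ∂_2 − rank ∂_3 = (10 − 6) − 4 = 0, and the invariant factors of ∂_3 are all 1, so H_2 = 0.
  H_3: rank ker ∂_3 − rank ∂_4 = (5 − 4) − 0 = 1, and there is no ∂_4, so H_3 = Z.

As a check, the Euler characteristic is 5 − 10 + 10 − 5 = 0, which agrees with 1 − 0 + 0 − 1 = 0.
(K is a triangulation of the 3-sphere S^3.)

H_0 = Z,  H_1 = 0,  H_2 = 0,  H_3 = Z.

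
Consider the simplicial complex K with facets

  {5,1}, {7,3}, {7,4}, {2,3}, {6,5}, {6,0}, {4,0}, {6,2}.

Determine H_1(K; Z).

H_1 = Z.

K has 8 vertices, 8 edges.
rank ∂_1 = 7, rank ∂_2 = 0 ⇒ b_1 = 8 − 7 − 0 = 1. So H_1 = Z.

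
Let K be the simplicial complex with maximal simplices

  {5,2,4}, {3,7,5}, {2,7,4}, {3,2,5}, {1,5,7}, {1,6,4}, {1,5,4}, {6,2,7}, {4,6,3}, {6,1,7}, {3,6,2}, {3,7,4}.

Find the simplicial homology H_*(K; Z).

H_0 ≅ Z,  H_1 ≅ Z/2Z,  H_2 = 0.

Take the total order 1 < 2 < 3 < 4 < 5 < 6 < 7 on the vertex set. Then K (dimension 2) consists of the simplices:

  0-simplices (7): [1], [2], [3], [4], [5], [6], [7]
  1-simplices (18): [1,4], [1,5], [1,6], [1,7], [2,3], [2,4], [2,5], [2,6], [2,7], [3,4], [3,5], [3,6], [3,7], [4,5], [4,6], [4,7], [5,7], [6,7]
  2-simplices (12): [1,4,5], [1,4,6], [1,5,7], [1,6,7], [2,3,5], [2,3,6], [2,4,5], [2,4,7], [2,6,7], [3,4,6], [3,4,7], [3,5,7]

so the chain groups are C_0 ≅ Z^7, C_1 ≅ Z^18, C_2 ≅ Z^12.

The boundary map ∂_1: C_1 → C_0 maps an edge to its endpoints' difference, ∂[p,q] = q − p.
The 7×18 boundary matrix has rank 6 and Smith normal form diag(1,1,1,1,1,1).

Boundary ∂_2: C_2 → C_1 maps a triangle to the signed sum of its edges. For instance
  ∂[2,4,5] = [4,5] − [2,5] + [2,4],
  ∂[3,4,7] = [4,7] − [3,7] + [3,4].
This gives a 18×12 integer matrix of rank 12; reducing to Smith normal form yields diagonal entries (1,1,1,1,1,1,1,1,1,1,1,2).

Computing H_k = (kernel of ∂_k) / (image of ∂_{k+1}):

  H_0: rank C_0 − rank ∂_1 = 7 − 6 = 1, and the invariant factors of ∂_1 are all 1, so H_0 ≅ Z.
  H_1: rank ker ∂_1 − rank ∂_2 = (18 − 6) − 12 = 0, and ∂_2 has invariant factor 2 > 1, so H_1 ≅ Z/2Z.
  H_2: rank ker ∂_2 − rank ∂_3 = (12 − 12) − 0 = 0, and there is no ∂_3, so H_2 ≅ 0.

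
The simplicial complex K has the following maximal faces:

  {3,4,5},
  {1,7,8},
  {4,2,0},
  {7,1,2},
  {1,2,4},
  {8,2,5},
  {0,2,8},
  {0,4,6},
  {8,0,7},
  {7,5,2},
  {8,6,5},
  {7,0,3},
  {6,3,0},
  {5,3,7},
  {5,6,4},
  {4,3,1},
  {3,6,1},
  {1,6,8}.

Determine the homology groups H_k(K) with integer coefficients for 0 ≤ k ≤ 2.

H_0 = Z,  H_1 = Z ⊕ Z_2,  H_2 = 0.

Take the total order 0 < 1 < 2 < 3 < 4 < 5 < 6 < 7 < 8 on the vertex set. Then K (dimension 2) consists of the simplices:

  0-simplices (9): [0], [1], [2], [3], [4], [5], [6], [7], [8]
  1-simplices (27): (27 of them)
  2-simplices (18): [0,2,4], [0,2,8], [0,3,6], [0,3,7], [0,4,6], [0,7,8], [1,2,4], [1,2,7], [1,3,4], [1,3,6], [1,6,8], [1,7,8], [2,5,7], [2,5,8], [3,4,5], [3,5,7], [4,5,6], [5,6,8]

Hence C_0 ≅ Z^9, C_1 ≅ Z^27, C_2 ≅ Z^18.

Boundary ∂_1: C_1 → C_0 sends each edge [p,q] (with p < q) to q − p.
This gives a 9×27 integer matrix of rank 8; reducing to Smith normal form yields diagonal entries (1,1,1,1,1,1,1,1).

The boundary map ∂_2: C_2 → C_1 sends each 2-simplex [p,q,r] to [q,r] − [p,r] + [p,q]. For instance
  ∂[5,6,8] = [6,8] − [5,8] + [5,6],
  ∂[1,2,4] = [2,4] − [1,4] + [1,2].
This gives a 27×18 integer matrix of rank 18; reducing to Smith normal form yields diagonal entries (1,1,1,1,1,1,1,1,1,1,1,1,1,1,1,1,1,2).

Now H_k = ker ∂_k / im ∂_{k+1}, so:

  H_0: rank C_0 − rank ∂_1 = 9 − 8 = 1, and the invariant factors of ∂_1 are all 1, so H_0 ≅ Z.
  H_1: rank ker ∂_1 − rank ∂_2 = (27 − 8) − 18 = 1, and ∂_2 has invariant factor 2 > 1, so H_1 ≅ Z ⊕ Z_2.
  H_2: rank ker ∂_2 − rank ∂_3 = (18 − 18) − 0 = 0, and there is no ∂_3, so H_2 ≅ 0.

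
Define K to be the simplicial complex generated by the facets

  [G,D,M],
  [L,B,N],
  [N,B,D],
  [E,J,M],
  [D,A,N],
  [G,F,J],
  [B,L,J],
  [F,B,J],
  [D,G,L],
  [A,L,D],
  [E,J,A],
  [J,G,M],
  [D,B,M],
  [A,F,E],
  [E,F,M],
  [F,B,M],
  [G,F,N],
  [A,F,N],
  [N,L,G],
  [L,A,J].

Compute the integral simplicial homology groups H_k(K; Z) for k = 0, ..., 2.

H_0 = Z,  H_1 = Z ⊕ Z/2,  H_2 = 0.

We work with the vertex ordering A < B < D < E < F < G < J < L < M < N. The simplices of K, each written with vertices in increasing order, are:

  0-simplices (10): A, B, D, E, F, G, J, L, M, N
  1-simplices (30): AD, AE, AF, AJ, AL, AN, BD, BF, BJ, BL, BM, BN, DG, DL, DM, DN, EF, EJ, EM, FG, FJ, FM, FN, GJ, GL, GM, GN, JL, JM, LN
  2-simplices (20): ADL, ADN, AEF, AEJ, AFN, AJL, BDM, BDN, BFJ, BFM, BJL, BLN, DGL, DGM, EFM, EJM, FGJ, FGN, GJM, GLN

giving chain groups C_0 ≅ Z^10, C_1 ≅ Z^30, C_2 ≅ Z^20.

The boundary map ∂_1: C_1 → C_0 maps an edge to its endpoints' difference, ∂[p,q] = q − p.
The 10×30 boundary matrix has rank 9 and Smith normal form diag(1,1,1,1,1,1,1,1,1).

∂_2: C_2 → C_1 acts by ∂[p,q,r] = [q,r] − [p,r] + [p,q]. For instance
  ∂ADN = DN − AN + AD,
  ∂DGL = GL − DL + DG.
This gives a 30×20 integer matrix of rank 20; reducing to Smith normal form yields diagonal entries (1,1,1,1,1,1,1,1,1,1,1,1,1,1,1,1,1,1,1,2).

Computing H_k = (kernel of ∂_k) / (image of ∂_{k+1}):

  H_0: rank C_0 − rank ∂_1 = 10 − 9 = 1, and the invariant factors of ∂_1 are all 1, so H_0 ≅ Z.
  H_1: rank ker ∂_1 − rank ∂_2 = (30 − 9) − 20 = 1, and ∂_2 has invariant factor 2 > 1, so H_1 ≅ Z ⊕ Z/2.
  H_2: rank ker ∂_2 − rank ∂_3 = (20 − 20) − 0 = 0, and there is no ∂_3, so H_2 ≅ 0.

As a check, the Euler characteristic is 10 − 30 + 20 = 0, which agrees with 1 − 1 + 0 = 0.
(K is a triangulation of the Klein bottle.)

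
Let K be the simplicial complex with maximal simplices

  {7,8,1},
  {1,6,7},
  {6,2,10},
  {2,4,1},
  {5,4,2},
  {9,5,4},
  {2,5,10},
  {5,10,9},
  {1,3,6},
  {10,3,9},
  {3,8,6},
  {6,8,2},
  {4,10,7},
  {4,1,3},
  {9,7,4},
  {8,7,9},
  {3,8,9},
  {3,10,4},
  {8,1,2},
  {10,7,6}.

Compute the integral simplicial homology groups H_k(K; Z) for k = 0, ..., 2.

We work with the vertex ordering 1 < 2 < 3 < 4 < 5 < 6 < 7 < 8 < 9 < 10. The simplices of K, each written with vertices in increasing order, are:

  0-simplices (10): [1], [2], [3], [4], [5], [6], [7], [8], [9], [10]
  1-simplices (30): (30 of them)
  2-simplices (20): (20 of them)

so the chain groups are C_0 ≅ Z^10, C_1 ≅ Z^30, C_2 ≅ Z^20.

∂_1: C_1 → C_0 maps an edge to its endpoints' difference, ∂[p,q] = q − p. For instance
  ∂[5,10] = [10] − [5].
This gives a 10×30 integer matrix of rank 9; reducing to Smith normal form yields diagonal entries (1,1,1,1,1,1,1,1,1).

The boundary map ∂_2: C_2 → C_1 acts by ∂[p,q,r] = [q,r] − [p,r] + [p,q]. For instance
  ∂[4,7,9] = [7,9] − [4,9] + [4,7],
  ∂[5,9,10] = [9,10] − [5,10] + [5,9].
The resulting 30×20 matrix has rank 20, and its Smith normal form has invariant factors (1,1,1,1,1,1,1,1,1,1,1,1,1,1,1,1,1,1,1,2).

Reading off H_k = ker ∂_k / im ∂_{k+1}:

  H_0: rank C_0 − rank ∂_1 = 10 − 9 = 1, and the invariant factors of ∂_1 are all 1, so H_0 ≅ Z.
  H_1: rank ker ∂_1 − rank ∂_2 = (30 − 9) − 20 = 1, and ∂_2 has invariant factor 2 > 1, so H_1 ≅ Z ⊕ Z_2.
  H_2: rank ker ∂_2 − rank ∂_3 = (20 − 20) − 0 = 0, and there is no ∂_3, so H_2 ≅ 0.

As a check, the Euler characteristic is 10 − 30 + 20 = 0, which agrees with 1 − 1 + 0 = 0.
(K is a triangulation of the Klein bottle.)

H_0 ≅ Z,  H_1 ≅ Z ⊕ Z_2,  H_2 = 0.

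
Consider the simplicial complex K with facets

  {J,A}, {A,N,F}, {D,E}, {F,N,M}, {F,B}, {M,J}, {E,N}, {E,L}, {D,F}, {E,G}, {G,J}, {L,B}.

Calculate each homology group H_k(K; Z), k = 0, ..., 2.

Fix the vertex order A < B < D < E < F < G < J < L < M < N and write every simplex with vertices in increasing order. Then dim K = 2 and the simplices of K are:

  0-simplices (10): A, B, D, E, F, G, J, L, M, N
  1-simplices (15): AF, AJ, AN, BF, BL, DE, DF, EG, EL, EN, FM, FN, GJ, JM, MN
  2-simplices (2): AFN, FMN

Hence C_0 ≅ Z^10, C_1 ≅ Z^15, C_2 ≅ Z^2.

∂_1: C_1 → C_0 sends each edge [p,q] (with p < q) to q − p.
As a 10×15 matrix over Z this has rank 9, with invariant factors (1,1,1,1,1,1,1,1,1).

The boundary map ∂_2: C_2 → C_1 acts by ∂[p,q,r] = [q,r] − [p,r] + [p,q]. For instance
  ∂FMN = MN − FN + FM,
  ∂AFN = FN − AN + AF.
As a 15×2 matrix over Z this has rank 2, with invariant factors (1,1).

Computing H_k = (kernel of ∂_k) / (image of ∂_{k+1}):

  H_0: rank C_0 − rank ∂_1 = 10 − 9 = 1, and the invariant factors of ∂_1 are all 1, so H_0 ≅ Z.
  H_1: rank ker ∂_1 − rank ∂_2 = (15 − 9) − 2 = 4, and the invariant factors of ∂_2 are all 1, so H_1 ≅ Z^4.
  H_2: rank ker ∂_2 − rank ∂_3 = (2 − 2) − 0 = 0, and there is no ∂_3, so H_2 ≅ 0.

As a check, the Euler characteristic is 10 − 15 + 2 = -3, which agrees with 1 − 4 + 0 = -3.

H_0 = Z,  H_1 = Z^4,  H_2 = 0.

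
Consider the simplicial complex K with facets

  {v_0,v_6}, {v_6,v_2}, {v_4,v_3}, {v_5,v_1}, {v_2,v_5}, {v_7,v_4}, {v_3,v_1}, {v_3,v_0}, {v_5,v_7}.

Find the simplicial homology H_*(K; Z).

H_0 ≅ Z,  H_1 ≅ Z^2.

Order the vertices as v_0 < v_1 < v_2 < v_3 < v_4 < v_5 < v_6 < v_7. Listing each simplex with vertices in this order, K has dimension 1 with simplices:

  0-simplices (8): [v_0], [v_1], [v_2], [v_3], [v_4], [v_5], [v_6], [v_7]
  1-simplices (9): [v_0,v_3], [v_0,v_6], [v_1,v_3], [v_1,v_5], [v_2,v_5], [v_2,v_6], [v_3,v_4], [v_4,v_7], [v_5,v_7]

so the chain groups are C_0 ≅ Z^8, C_1 ≅ Z^9.

The boundary map ∂_1: C_1 → C_0 maps an edge to its endpoints' difference, ∂[p,q] = q − p.
The 8×9 boundary matrix has rank 7 and Smith normal form diag(1,1,1,1,1,1,1).

Computing H_k = (kernel of ∂_k) / (image of ∂_{k+1}):

  H_0: rank C_0 − rank ∂_1 = 8 − 7 = 1, and the invariant factors of ∂_1 are all 1, so H_0 ≅ Z.
  H_1: rank ker ∂_1 − rank ∂_2 = (9 − 7) − 0 = 2, and there is no ∂_2, so H_1 ≅ Z^2.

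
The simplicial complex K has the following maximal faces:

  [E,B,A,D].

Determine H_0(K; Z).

K has 4 vertices, 6 edges, 4 triangles, 1 3-simplex.
rank ∂_0 = 0, rank ∂_1 = 3 ⇒ b_0 = 4 − 0 − 3 = 1; all invariant factors of ∂_1 are 1 so no torsion. So H_0 ≅ Z.

H_0 = Z.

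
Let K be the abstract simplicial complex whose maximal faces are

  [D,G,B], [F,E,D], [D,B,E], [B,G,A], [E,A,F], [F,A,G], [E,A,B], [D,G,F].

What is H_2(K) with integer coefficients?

H_2 ≅ Z.

Fix the vertex order A < B < D < E < F < G and write every simplex with vertices in increasing order. Then dim K = 2 and the simplices of K are:

  0-simplices (6): A, B, D, E, F, G
  1-simplices (12): AB, AE, AF, AG, BD, BE, BG, DE, DF, DG, EF, FG
  2-simplices (8): ABE, ABG, AEF, AFG, BDE, BDG, DEF, DFG

Hence C_0 ≅ Z^6, C_1 ≅ Z^12, C_2 ≅ Z^8.

Boundary ∂_1: C_1 → C_0 maps an edge to its endpoints' difference, ∂[p,q] = q − p.
The 6×12 boundary matrix has rank 5 and Smith normal form diag(1,1,1,1,1).

Boundary ∂_2: C_2 → C_1 maps a triangle to the signed sum of its edges. For instance
  ∂ABG = BG − AG + AB,
  ∂AEF = EF − AF + AE.
This gives a 12×8 integer matrix of rank 7; reducing to Smith normal form yields diagonal entries (1,1,1,1,1,1,1).

Reading off H_k = ker ∂_k / im ∂_{k+1}:

  H_2: rank ker ∂_2 − rank ∂_3 = (8 − 7) − 0 = 1, and there is no ∂_3, so H_2 = Z.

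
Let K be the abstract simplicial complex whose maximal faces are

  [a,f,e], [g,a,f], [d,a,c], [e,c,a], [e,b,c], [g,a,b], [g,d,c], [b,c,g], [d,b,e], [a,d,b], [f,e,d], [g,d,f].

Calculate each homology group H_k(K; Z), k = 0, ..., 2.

H_0 = Z,  H_1 = Z/2,  H_2 = 0.

Fix the vertex order a < b < c < d < e < f < g and write every simplex with vertices in increasing order. Then dim K = 2 and the simplices of K are:

  0-simplices (7): a, b, c, d, e, f, g
  1-simplices (18): ab, ac, ad, ae, af, ag, bc, bd, be, bg, cd, ce, cg, de, df, dg, ef, fg
  2-simplices (12): abd, abg, acd, ace, aef, afg, bce, bcg, bde, cdg, def, dfg

so the chain groups are C_0 ≅ Z^7, C_1 ≅ Z^18, C_2 ≅ Z^12.

Boundary ∂_1: C_1 → C_0 sends each edge [p,q] (with p < q) to q − p. For instance
  ∂ab = b − a.
This gives a 7×18 integer matrix of rank 6; reducing to Smith normal form yields diagonal entries (1,1,1,1,1,1).

The boundary map ∂_2: C_2 → C_1 maps a triangle to the signed sum of its edges. For instance
  ∂dfg = fg − dg + df,
  ∂bde = de − be + bd.
The 18×12 boundary matrix has rank 12 and Smith normal form diag(1,1,1,1,1,1,1,1,1,1,1,2).

From H_k ≅ ker(∂_k) / im(∂_{k+1}) we obtain:

  H_0: rank C_0 − rank ∂_1 = 7 − 6 = 1, and the invariant factors of ∂_1 are all 1, so H_0 ≅ Z.
  H_1: rank ker ∂_1 − rank ∂_2 = (18 − 6) − 12 = 0, and ∂_2 has invariant factor 2 > 1, so H_1 ≅ Z/2.
  H_2: rank ker ∂_2 − rank ∂_3 = (12 − 12) − 0 = 0, and there is no ∂_3, so H_2 ≅ 0.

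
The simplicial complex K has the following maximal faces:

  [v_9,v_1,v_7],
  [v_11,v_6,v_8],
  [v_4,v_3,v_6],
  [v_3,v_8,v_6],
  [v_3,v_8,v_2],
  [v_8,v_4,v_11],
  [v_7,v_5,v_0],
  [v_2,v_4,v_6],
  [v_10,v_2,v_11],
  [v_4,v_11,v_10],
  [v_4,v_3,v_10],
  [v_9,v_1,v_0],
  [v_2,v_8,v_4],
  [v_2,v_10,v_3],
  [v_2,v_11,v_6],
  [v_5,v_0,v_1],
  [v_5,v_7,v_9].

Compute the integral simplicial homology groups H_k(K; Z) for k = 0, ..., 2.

H_0 = Z^2,  H_1 = Z ⊕ Z/2,  H_2 = 0.

Take the total order v_0 < v_1 < v_2 < v_3 < v_4 < v_5 < v_6 < v_7 < v_8 < v_9 < v_10 < v_11 on the vertex set. Then K (dimension 2) consists of the simplices:

  0-simplices (12): [v_0], [v_1], [v_2], [v_3], [v_4], [v_5], [v_6], [v_7], [v_8], [v_9], [v_10], [v_11]
  1-simplices (28): (28 of them)
  2-simplices (17): (17 of them)

Hence C_0 ≅ Z^12, C_1 ≅ Z^28, C_2 ≅ Z^17.

∂_1: C_1 → C_0 sends each edge [p,q] (with p < q) to q − p. For instance
  ∂[v_1,v_5] = [v_5] − [v_1].
As a 12×28 matrix over Z this has rank 10, with invariant factors (1,1,1,1,1,1,1,1,1,1).

∂_2: C_2 → C_1 maps a triangle to the signed sum of its edges. For instance
  ∂[v_2,v_4,v_6] = [v_4,v_6] − [v_2,v_6] + [v_2,v_4],
  ∂[v_6,v_8,v_11] = [v_8,v_11] − [v_6,v_11] + [v_6,v_8].
This gives a 28×17 integer matrix of rank 17; reducing to Smith normal form yields diagonal entries (1,1,1,1,1,1,1,1,1,1,1,1,1,1,1,1,2).

Reading off H_k = ker ∂_k / im ∂_{k+1}:

  H_0: rank C_0 − rank ∂_1 = 12 − 10 = 2, and the invariant factors of ∂_1 are all 1, so H_0 = Z^2.
  H_1: rank ker ∂_1 − rank ∂_2 = (28 − 10) − 17 = 1, and ∂_2 has invariant factor 2 > 1, so H_1 = Z ⊕ Z/2.
  H_2: rank ker ∂_2 − rank ∂_3 = (17 − 17) − 0 = 0, and there is no ∂_3, so H_2 = 0.

As a check, the Euler characteristic is 12 − 28 + 17 = 1, which agrees with 2 − 1 + 0 = 1.
(K is a triangulation of the disjoint union of the real projective plane RP^2 and the Möbius band.)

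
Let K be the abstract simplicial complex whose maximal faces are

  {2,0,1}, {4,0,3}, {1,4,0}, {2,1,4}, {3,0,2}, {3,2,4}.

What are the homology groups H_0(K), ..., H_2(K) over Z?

H_0 = Z,  H_1 = 0,  H_2 = Z.

Take the total order 0 < 1 < 2 < 3 < 4 on the vertex set. Then K (dimension 2) consists of the simplices:

  0-simplices (5): [0], [1], [2], [3], [4]
  1-simplices (9): [0,1], [0,2], [0,3], [0,4], [1,2], [1,4], [2,3], [2,4], [3,4]
  2-simplices (6): [0,1,2], [0,1,4], [0,2,3], [0,3,4], [1,2,4], [2,3,4]

giving chain groups C_0 ≅ Z^5, C_1 ≅ Z^9, C_2 ≅ Z^6.

The boundary map ∂_1: C_1 → C_0 maps an edge to its endpoints' difference, ∂[p,q] = q − p. For instance
  ∂[1,4] = [4] − [1].
As a 5×9 matrix over Z this has rank 4, with invariant factors (1,1,1,1).

Boundary ∂_2: C_2 → C_1 sends each 2-simplex [p,q,r] to [q,r] − [p,r] + [p,q]. For instance
  ∂[2,3,4] = [3,4] − [2,4] + [2,3],
  ∂[1,2,4] = [2,4] − [1,4] + [1,2].
The resulting 9×6 matrix has rank 5, and its Smith normal form has invariant factors (1,1,1,1,1).

From H_k ≅ ker(∂_k) / im(∂_{k+1}) we obtain:

  H_0: rank C_0 − rank ∂_1 = 5 − 4 = 1, and the invariant factors of ∂_1 are all 1, so H_0 = Z.
  H_1: rank ker ∂_1 − rank ∂_2 = (9 − 4) − 5 = 0, and the invariant factors of ∂_2 are all 1, so H_1 = 0.
  H_2: rank ker ∂_2 − rank ∂_3 = (6 − 5) − 0 = 1, and there is no ∂_3, so H_2 = Z.

As a check, the Euler characteristic is 5 − 9 + 6 = 2, which agrees with 1 − 0 + 1 = 2.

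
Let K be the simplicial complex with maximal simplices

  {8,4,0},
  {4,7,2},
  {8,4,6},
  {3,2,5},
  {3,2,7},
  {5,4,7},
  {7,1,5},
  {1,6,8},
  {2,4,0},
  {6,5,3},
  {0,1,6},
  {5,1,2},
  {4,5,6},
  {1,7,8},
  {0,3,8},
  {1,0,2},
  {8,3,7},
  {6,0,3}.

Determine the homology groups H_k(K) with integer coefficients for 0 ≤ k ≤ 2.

Take the total order 0 < 1 < 2 < 3 < 4 < 5 < 6 < 7 < 8 on the vertex set. Then K (dimension 2) consists of the simplices:

  0-simplices (9): [0], [1], [2], [3], [4], [5], [6], [7], [8]
  1-simplices (27): (27 of them)
  2-simplices (18): [0,1,2], [0,1,6], [0,2,4], [0,3,6], [0,3,8], [0,4,8], [1,2,5], [1,5,7], [1,6,8], [1,7,8], [2,3,5], [2,3,7], [2,4,7], [3,5,6], [3,7,8], [4,5,6], [4,5,7], [4,6,8]

Hence C_0 ≅ Z^9, C_1 ≅ Z^27, C_2 ≅ Z^18.

The boundary map ∂_1: C_1 → C_0 sends each edge [p,q] (with p < q) to q − p.
This gives a 9×27 integer matrix of rank 8; reducing to Smith normal form yields diagonal entries (1,1,1,1,1,1,1,1).

∂_2: C_2 → C_1 maps a triangle to the signed sum of its edges. For instance
  ∂[4,6,8] = [6,8] − [4,8] + [4,6],
  ∂[1,6,8] = [6,8] − [1,8] + [1,6].
The resulting 27×18 matrix has rank 18, and its Smith normal form has invariant factors (1,1,1,1,1,1,1,1,1,1,1,1,1,1,1,1,1,2).

Now H_k = ker ∂_k / im ∂_{k+1}, so:

  H_0: rank C_0 − rank ∂_1 = 9 − 8 = 1, and the invariant factors of ∂_1 are all 1, so H_0 ≅ Z.
  H_1: rank ker ∂_1 − rank ∂_2 = (27 − 8) − 18 = 1, and ∂_2 has invariant factor 2 > 1, so H_1 ≅ Z ⊕ Z/2Z.
  H_2: rank ker ∂_2 − rank ∂_3 = (18 − 18) − 0 = 0, and there is no ∂_3, so H_2 ≅ 0.

As a check, the Euler characteristic is 9 − 27 + 18 = 0, which agrees with 1 − 1 + 0 = 0.

H_0 ≅ Z,  H_1 ≅ Z ⊕ Z/2Z,  H_2 = 0.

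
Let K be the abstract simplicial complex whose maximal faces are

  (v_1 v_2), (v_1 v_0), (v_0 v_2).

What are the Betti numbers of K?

b_0 = 1, b_1 = 1.

K has 3 vertices, 3 edges.
rank ∂_0 = 0, rank ∂_1 = 2 ⇒ b_0 = 3 − 0 − 2 = 1; all invariant factors of ∂_1 are 1 so no torsion. So H_0 = Z.
rank ∂_1 = 2, rank ∂_2 = 0 ⇒ b_1 = 3 − 2 − 0 = 1. So H_1 = Z.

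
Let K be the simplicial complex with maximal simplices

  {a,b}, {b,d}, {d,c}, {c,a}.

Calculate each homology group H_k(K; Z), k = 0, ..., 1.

H_0 ≅ Z,  H_1 ≅ Z.

Fix the vertex order a < b < c < d and write every simplex with vertices in increasing order. Then dim K = 1 and the simplices of K are:

  0-simplices (4): a, b, c, d
  1-simplices (4): ab, ac, bd, cd

Hence C_0 ≅ Z^4, C_1 ≅ Z^4.

The boundary map ∂_1: C_1 → C_0 is given by ∂[p,q] = [q] − [p]. For instance
  ∂ab = b − a.
The resulting 4×4 matrix has rank 3, and its Smith normal form has invariant factors (1,1,1).

Computing H_k = (kernel of ∂_k) / (image of ∂_{k+1}):

  H_0: rank C_0 − rank ∂_1 = 4 − 3 = 1, and the invariant factors of ∂_1 are all 1, so H_0 = Z.
  H_1: rank ker ∂_1 − rank ∂_2 = (4 − 3) − 0 = 1, and there is no ∂_2, so H_1 = Z.

As a check, the Euler characteristic is 4 − 4 = 0, which agrees with 1 − 1 = 0.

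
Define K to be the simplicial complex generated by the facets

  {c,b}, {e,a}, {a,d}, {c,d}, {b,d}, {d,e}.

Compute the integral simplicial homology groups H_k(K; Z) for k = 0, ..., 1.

H_0 ≅ Z,  H_1 ≅ Z^2.

Take the total order a < b < c < d < e on the vertex set. Then K (dimension 1) consists of the simplices:

  0-simplices (5): a, b, c, d, e
  1-simplices (6): ad, ae, bc, bd, cd, de

so the chain groups are C_0 ≅ Z^5, C_1 ≅ Z^6.

∂_1: C_1 → C_0 is given by ∂[p,q] = [q] − [p].
As a 5×6 matrix over Z this has rank 4, with invariant factors (1,1,1,1).

Computing H_k = (kernel of ∂_k) / (image of ∂_{k+1}):

  H_0: rank C_0 − rank ∂_1 = 5 − 4 = 1, and the invariant factors of ∂_1 are all 1, so H_0 ≅ Z.
  H_1: rank ker ∂_1 − rank ∂_2 = (6 − 4) − 0 = 2, and there is no ∂_2, so H_1 ≅ Z^2.

As a check, the Euler characteristic is 5 − 6 = -1, which agrees with 1 − 2 = -1.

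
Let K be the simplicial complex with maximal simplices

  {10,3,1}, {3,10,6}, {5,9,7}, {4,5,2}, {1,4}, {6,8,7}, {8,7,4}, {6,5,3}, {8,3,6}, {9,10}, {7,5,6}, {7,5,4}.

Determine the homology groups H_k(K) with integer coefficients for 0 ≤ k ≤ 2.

H_0 ≅ Z,  H_1 ≅ Z^2,  H_2 = 0.

Fix the vertex order 1 < 2 < 3 < 4 < 5 < 6 < 7 < 8 < 9 < 10 and write every simplex with vertices in increasing order. Then dim K = 2 and the simplices of K are:

  0-simplices (10): [1], [2], [3], [4], [5], [6], [7], [8], [9], [10]
  1-simplices (21): [1,3], [1,4], [1,10], [2,4], [2,5], [3,5], [3,6], [3,8], [3,10], [4,5], [4,7], [4,8], [5,6], [5,7], [5,9], [6,7], [6,8], [6,10], [7,8], [7,9], [9,10]
  2-simplices (10): [1,3,10], [2,4,5], [3,5,6], [3,6,8], [3,6,10], [4,5,7], [4,7,8], [5,6,7], [5,7,9], [6,7,8]

Hence C_0 ≅ Z^10, C_1 ≅ Z^21, C_2 ≅ Z^10.

∂_1: C_1 → C_0 maps an edge to its endpoints' difference, ∂[p,q] = q − p. For instance
  ∂[9,10] = [10] − [9].
The resulting 10×21 matrix has rank 9, and its Smith normal form has invariant factors (1,1,1,1,1,1,1,1,1).

∂_2: C_2 → C_1 acts by ∂[p,q,r] = [q,r] − [p,r] + [p,q]. For instance
  ∂[3,5,6] = [5,6] − [3,6] + [3,5],
  ∂[4,5,7] = [5,7] − [4,7] + [4,5].
This gives a 21×10 integer matrix of rank 10; reducing to Smith normal form yields diagonal entries (1,1,1,1,1,1,1,1,1,1).

From H_k ≅ ker(∂_k) / im(∂_{k+1}) we obtain:

  H_0: rank C_0 − rank ∂_1 = 10 − 9 = 1, and the invariant factors of ∂_1 are all 1, so H_0 ≅ Z.
  H_1: rank ker ∂_1 − rank ∂_2 = (21 − 9) − 10 = 2, and the invariant factors of ∂_2 are all 1, so H_1 ≅ Z^2.
  H_2: rank ker ∂_2 − rank ∂_3 = (10 − 10) − 0 = 0, and there is no ∂_3, so H_2 ≅ 0.

As a check, the Euler characteristic is 10 − 21 + 10 = -1, which agrees with 1 − 2 + 0 = -1.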